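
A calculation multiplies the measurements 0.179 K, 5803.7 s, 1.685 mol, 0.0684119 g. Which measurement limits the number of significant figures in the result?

0.179 K

0.179 K → 3 s.f.; 5803.7 s → 5 s.f.; 1.685 mol → 4 s.f.; 0.0684119 g → 6 s.f.
The fewest is 3 significant figures, from 0.179 K.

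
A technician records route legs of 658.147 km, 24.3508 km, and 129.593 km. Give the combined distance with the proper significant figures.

812.091 km

658.147 km + 24.3508 km + 129.593 km = 812.0908 km.
Addition/subtraction keeps the fewest decimal places: 658.147 → 3 decimal places, 24.3508 → 4 decimal places, 129.593 → 3 decimal places; limit is 3.
Rounded to 3 decimal places: 812.091 km.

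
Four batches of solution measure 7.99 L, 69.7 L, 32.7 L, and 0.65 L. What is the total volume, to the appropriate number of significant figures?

7.99 L + 69.7 L + 32.7 L + 0.65 L = 111.04 L.
Addition/subtraction keeps the fewest decimal places: 7.99 → 2 decimal places, 69.7 → 1 decimal place, 32.7 → 1 decimal place, 0.65 → 2 decimal places; limit is 1.
Rounded to 1 decimal place: 111.0 L.

111.0 L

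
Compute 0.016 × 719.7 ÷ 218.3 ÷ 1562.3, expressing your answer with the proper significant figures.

3.4 × 10⁻⁵

0.016 × 719.7 ÷ 218.3 ÷ 1562.3 = 0.0000337639553181…
Multiplication/division keeps the fewest significant figures: 0.016 → 2 s.f., 719.7 → 4 s.f., 218.3 → 4 s.f., 1562.3 → 5 s.f.; limit is 2.
Rounded to 2 significant figures: 3.4 × 10⁻⁵.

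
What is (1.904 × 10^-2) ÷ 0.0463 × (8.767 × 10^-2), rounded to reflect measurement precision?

(1.904 × 10^-2) ÷ 0.0463 × (8.767 × 10^-2) = 0.0360526306695…
Multiplication/division keeps the fewest significant figures: 1.904 × 10^-2 → 4 s.f., 0.0463 → 3 s.f., 8.767 × 10^-2 → 4 s.f.; limit is 3.
Rounded to 3 significant figures: 0.0361.

0.0361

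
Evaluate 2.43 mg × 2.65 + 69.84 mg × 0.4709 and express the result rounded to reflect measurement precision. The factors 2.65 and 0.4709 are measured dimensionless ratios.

39.33 mg

2.43 × 2.65 = 6.4395 → 6.44 mg (3 s.f., last digit at the 10^-2 place).
69.84 × 0.4709 = 32.887656 → 32.89 mg (4 s.f., last digit at the 10^-2 place).
Sum: 39.327156 mg; keep the coarser place, 10^-2.
Result: 39.33 mg.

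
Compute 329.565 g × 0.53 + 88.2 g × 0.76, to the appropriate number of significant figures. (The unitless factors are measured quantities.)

2.4 × 10^2 g

329.565 × 0.53 = 174.66945 → 1.7 × 10^2 g (2 s.f., last digit at the 10^1 place).
88.2 × 0.76 = 67.032 → 67 g (2 s.f., last digit at the 10^0 place).
Sum: 241.70145 g; keep the coarser place, 10^1.
Result: 2.4 × 10^2 g.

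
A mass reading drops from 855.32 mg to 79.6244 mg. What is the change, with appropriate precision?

775.70 mg

855.32 mg − 79.6244 mg = 775.6956 mg.
Addition/subtraction keeps the fewest decimal places: 855.32 → 2 decimal places, 79.6244 → 4 decimal places; limit is 2.
Rounded to 2 decimal places: 775.70 mg.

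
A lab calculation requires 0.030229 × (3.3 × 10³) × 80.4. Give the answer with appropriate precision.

0.030229 × (3.3 × 10³) × 80.4 = 8020.35828
Multiplication/division keeps the fewest significant figures: 0.030229 → 5 s.f., 3.3 × 10³ → 2 s.f., 80.4 → 3 s.f.; limit is 2.
Rounded to 2 significant figures: 8.0 × 10³.

8.0 × 10³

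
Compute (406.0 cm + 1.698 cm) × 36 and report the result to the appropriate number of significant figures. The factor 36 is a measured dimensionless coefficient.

406.0 cm + 1.698 cm = 407.698 cm; the sum is limited to 1 decimal place (4 s.f.).
Carrying full precision, 407.698 × 36 = 14677.128 cm; 36 has 2 s.f., so the result keeps min(4, 2) = 2 s.f.
Rounded to 2 significant figures: 1.5 × 10^4 cm.

1.5 × 10^4 cm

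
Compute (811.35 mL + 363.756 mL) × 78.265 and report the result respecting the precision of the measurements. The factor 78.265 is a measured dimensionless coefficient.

9.1970 × 10^4 mL

811.35 mL + 363.756 mL = 1175.106 mL; the sum is limited to 2 decimal places (6 s.f.).
Carrying full precision, 1175.106 × 78.265 = 91969.67109 mL; 78.265 has 5 s.f., so the result keeps min(6, 5) = 5 s.f.
Rounded to 5 significant figures: 9.1970 × 10^4 mL.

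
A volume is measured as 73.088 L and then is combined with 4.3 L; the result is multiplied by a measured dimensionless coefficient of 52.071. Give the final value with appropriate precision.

4.03 × 10³ L

73.088 L + 4.3 L = 77.388 L; the sum is limited to 1 decimal place (3 s.f.).
Carrying full precision, 77.388 × 52.071 = 4029.670548 L; 52.071 has 5 s.f., so the result keeps min(3, 5) = 3 s.f.
Rounded to 3 significant figures: 4.03 × 10³ L.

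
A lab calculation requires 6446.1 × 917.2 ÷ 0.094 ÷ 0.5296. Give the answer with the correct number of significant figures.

6446.1 × 917.2 ÷ 0.094 ÷ 0.5296 = 118764119.85…
Multiplication/division keeps the fewest significant figures: 6446.1 → 5 s.f., 917.2 → 4 s.f., 0.094 → 2 s.f., 0.5296 → 4 s.f.; limit is 2.
Rounded to 2 significant figures: 1.2 × 10⁸.

1.2 × 10⁸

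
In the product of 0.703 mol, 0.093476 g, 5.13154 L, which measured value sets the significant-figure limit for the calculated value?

0.703 mol

0.703 mol → 3 s.f.; 0.093476 g → 5 s.f.; 5.13154 L → 6 s.f.
The fewest is 3 significant figures, from 0.703 mol.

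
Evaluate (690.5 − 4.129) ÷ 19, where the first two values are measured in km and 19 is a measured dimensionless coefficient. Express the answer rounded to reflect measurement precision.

690.5 km − 4.129 km = 686.371 km; the difference is limited to 1 decimal place (4 s.f.).
Carrying full precision, 686.371 ÷ 19 = 36.1247894737… km; 19 has 2 s.f., so the result keeps min(4, 2) = 2 s.f.
Rounded to 2 significant figures: 36 km.

36 km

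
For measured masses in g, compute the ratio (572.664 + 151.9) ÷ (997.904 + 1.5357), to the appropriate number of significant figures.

572.664 + 151.9 = 724.564, limited to 1 d.p. → 4 s.f.; 997.904 + 1.5357 = 999.4397, limited to 3 d.p. → 6 s.f.
Carrying full precision, 724.564 ÷ 999.4397 = 0.724970200804…; keep min(4, 6) = 4 s.f.
Rounded to 4 significant figures: 0.7250.

0.7250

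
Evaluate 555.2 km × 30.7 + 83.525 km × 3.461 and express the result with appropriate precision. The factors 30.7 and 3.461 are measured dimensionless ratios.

1.73 × 10⁴ km

555.2 × 30.7 = 17044.64 → 1.70 × 10⁴ km (3 s.f., last digit at the 10^2 place).
83.525 × 3.461 = 289.080025 → 289.1 km (4 s.f., last digit at the 10^-1 place).
Sum: 17333.720025 km; keep the coarser place, 10^2.
Result: 1.73 × 10⁴ km.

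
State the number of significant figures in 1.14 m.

1.14: every digit is nonzero and significant.

3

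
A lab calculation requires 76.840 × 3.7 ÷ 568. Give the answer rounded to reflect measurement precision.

76.840 × 3.7 ÷ 568 = 0.500542253521…
Multiplication/division keeps the fewest significant figures: 76.840 → 5 s.f., 3.7 → 2 s.f., 568 → 3 s.f.; limit is 2.
Rounded to 2 significant figures: 0.50.

0.50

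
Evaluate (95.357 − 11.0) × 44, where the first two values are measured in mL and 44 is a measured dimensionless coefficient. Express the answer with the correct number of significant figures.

95.357 mL − 11.0 mL = 84.357 mL; the difference is limited to 1 decimal place (3 s.f.).
Carrying full precision, 84.357 × 44 = 3711.708 mL; 44 has 2 s.f., so the result keeps min(3, 2) = 2 s.f.
Rounded to 2 significant figures: 3.7 × 10^3 mL.

3.7 × 10^3 mL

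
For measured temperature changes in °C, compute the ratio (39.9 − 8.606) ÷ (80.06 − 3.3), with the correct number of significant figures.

39.9 − 8.606 = 31.294, limited to 1 d.p. → 3 s.f.; 80.06 − 3.3 = 76.76, limited to 1 d.p. → 3 s.f.
Carrying full precision, 31.294 ÷ 76.76 = 0.407686294945…; keep min(3, 3) = 3 s.f.
Rounded to 3 significant figures: 0.408.

0.408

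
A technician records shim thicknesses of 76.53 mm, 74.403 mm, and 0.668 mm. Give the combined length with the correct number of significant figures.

151.60 mm

76.53 mm + 74.403 mm + 0.668 mm = 151.601 mm.
Addition/subtraction keeps the fewest decimal places: 76.53 → 2 decimal places, 74.403 → 3 decimal places, 0.668 → 3 decimal places; limit is 2.
Rounded to 2 decimal places: 151.60 mm.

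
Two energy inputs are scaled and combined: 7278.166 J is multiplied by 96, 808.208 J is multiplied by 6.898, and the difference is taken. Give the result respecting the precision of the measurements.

7278.166 × 96 = 698703.936 → 7.0 × 10⁵ J (2 s.f., last digit at the 10^4 place).
808.208 × 6.898 = 5575.018784 → 5575 J (4 s.f., last digit at the 10^0 place).
Difference: 693128.917216 J; keep the coarser place, 10^4.
Result: 6.9 × 10⁵ J.

6.9 × 10⁵ J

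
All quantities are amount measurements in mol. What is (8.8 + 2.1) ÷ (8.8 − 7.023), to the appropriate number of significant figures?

6.1

8.8 + 2.1 = 10.9, limited to 1 d.p. → 3 s.f.; 8.8 − 7.023 = 1.777, limited to 1 d.p. → 2 s.f.
Carrying full precision, 10.9 ÷ 1.777 = 6.13393359595…; keep min(3, 2) = 2 s.f.
Rounded to 2 significant figures: 6.1.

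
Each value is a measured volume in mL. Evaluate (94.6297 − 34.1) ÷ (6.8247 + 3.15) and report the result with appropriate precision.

94.6297 − 34.1 = 60.5297, limited to 1 d.p. → 3 s.f.; 6.8247 + 3.15 = 9.9747, limited to 2 d.p. → 3 s.f.
Carrying full precision, 60.5297 ÷ 9.9747 = 6.06832285683…; keep min(3, 3) = 3 s.f.
Rounded to 3 significant figures: 6.07.

6.07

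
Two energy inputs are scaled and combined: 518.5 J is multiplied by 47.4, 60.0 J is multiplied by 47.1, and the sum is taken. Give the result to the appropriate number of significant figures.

518.5 × 47.4 = 24576.9 → 2.46 × 10^4 J (3 s.f., last digit at the 10^2 place).
60.0 × 47.1 = 2826 → 2.83 × 10^3 J (3 s.f., last digit at the 10^1 place).
Sum: 27402.9 J; keep the coarser place, 10^2.
Result: 2.74 × 10^4 J.

2.74 × 10^4 J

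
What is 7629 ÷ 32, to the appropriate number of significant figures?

2.4 × 10²

7629 ÷ 32 = 238.40625
Multiplication/division keeps the fewest significant figures: 7629 → 4 s.f., 32 → 2 s.f.; limit is 2.
Rounded to 2 significant figures: 2.4 × 10².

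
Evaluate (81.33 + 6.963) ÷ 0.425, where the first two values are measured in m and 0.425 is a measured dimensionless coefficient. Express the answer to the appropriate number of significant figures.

81.33 m + 6.963 m = 88.293 m; the sum is limited to 2 decimal places (4 s.f.).
Carrying full precision, 88.293 ÷ 0.425 = 207.748235294… m; 0.425 has 3 s.f., so the result keeps min(4, 3) = 3 s.f.
Rounded to 3 significant figures: 208 m.

208 m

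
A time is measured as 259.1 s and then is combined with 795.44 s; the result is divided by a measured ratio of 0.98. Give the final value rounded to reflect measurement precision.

1.1 × 10^3 s

259.1 s + 795.44 s = 1054.54 s; the sum is limited to 1 decimal place (5 s.f.).
Carrying full precision, 1054.54 ÷ 0.98 = 1076.06122449… s; 0.98 has 2 s.f., so the result keeps min(5, 2) = 2 s.f.
Rounded to 2 significant figures: 1.1 × 10^3 s.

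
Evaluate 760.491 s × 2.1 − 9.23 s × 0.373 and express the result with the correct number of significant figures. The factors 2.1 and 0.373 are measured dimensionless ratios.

760.491 × 2.1 = 1597.0311 → 1.6 × 10^3 s (2 s.f., last digit at the 10^2 place).
9.23 × 0.373 = 3.44279 → 3.44 s (3 s.f., last digit at the 10^-2 place).
Difference: 1593.58831 s; keep the coarser place, 10^2.
Result: 1.6 × 10^3 s.

1.6 × 10^3 s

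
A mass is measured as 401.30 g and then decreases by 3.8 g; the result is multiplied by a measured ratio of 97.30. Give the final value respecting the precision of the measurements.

3.868 × 10⁴ g

401.30 g − 3.8 g = 397.50 g; the difference is limited to 1 decimal place (4 s.f.).
Carrying full precision, 397.50 × 97.30 = 38676.75 g; 97.30 has 4 s.f., so the result keeps min(4, 4) = 4 s.f.
Rounded to 4 significant figures: 3.868 × 10⁴ g.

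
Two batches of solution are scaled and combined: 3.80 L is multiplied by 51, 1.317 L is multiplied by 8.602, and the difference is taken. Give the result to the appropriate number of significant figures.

3.80 × 51 = 193.8 → 1.9 × 10^2 L (2 s.f., last digit at the 10^1 place).
1.317 × 8.602 = 11.328834 → 11.33 L (4 s.f., last digit at the 10^-2 place).
Difference: 182.471166 L; keep the coarser place, 10^1.
Result: 1.8 × 10^2 L.

1.8 × 10^2 L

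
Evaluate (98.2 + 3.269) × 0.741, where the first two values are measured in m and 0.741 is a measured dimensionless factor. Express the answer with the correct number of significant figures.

75.2 m

98.2 m + 3.269 m = 101.469 m; the sum is limited to 1 decimal place (4 s.f.).
Carrying full precision, 101.469 × 0.741 = 75.188529 m; 0.741 has 3 s.f., so the result keeps min(4, 3) = 3 s.f.
Rounded to 3 significant figures: 75.2 m.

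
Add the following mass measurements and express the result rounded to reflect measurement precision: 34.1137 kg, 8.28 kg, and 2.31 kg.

34.1137 kg + 8.28 kg + 2.31 kg = 44.7037 kg.
Addition/subtraction keeps the fewest decimal places: 34.1137 → 4 decimal places, 8.28 → 2 decimal places, 2.31 → 2 decimal places; limit is 2.
Rounded to 2 decimal places: 44.70 kg.

44.70 kg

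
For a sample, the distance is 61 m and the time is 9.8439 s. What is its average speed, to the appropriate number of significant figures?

6.2 m/s

average speed = 61 m ÷ 9.8439 s = 6.19673097045… m/s.
61 has 2 significant figures; 9.8439 has 5.
Division/multiplication keeps the fewest: 2 significant figures.
Rounded: 6.2 m/s.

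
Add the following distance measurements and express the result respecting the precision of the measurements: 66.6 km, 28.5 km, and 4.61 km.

66.6 km + 28.5 km + 4.61 km = 99.71 km.
Addition/subtraction keeps the fewest decimal places: 66.6 → 1 decimal place, 28.5 → 1 decimal place, 4.61 → 2 decimal places; limit is 1.
Rounded to 1 decimal place: 99.7 km.

99.7 km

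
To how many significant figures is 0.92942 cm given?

0.92942: leading zeros are not significant.

5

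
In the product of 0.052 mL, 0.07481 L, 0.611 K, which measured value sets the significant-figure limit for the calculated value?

0.052 mL → 2 s.f.; 0.07481 L → 4 s.f.; 0.611 K → 3 s.f.
The fewest is 2 significant figures, from 0.052 mL.

0.052 mL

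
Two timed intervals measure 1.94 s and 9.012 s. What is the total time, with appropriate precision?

10.95 s

1.94 s + 9.012 s = 10.952 s.
Addition/subtraction keeps the fewest decimal places: 1.94 → 2 decimal places, 9.012 → 3 decimal places; limit is 2.
Rounded to 2 decimal places: 10.95 s.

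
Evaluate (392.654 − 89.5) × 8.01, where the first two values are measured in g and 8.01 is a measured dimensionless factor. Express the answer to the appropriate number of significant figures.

2.43 × 10^3 g

392.654 g − 89.5 g = 303.154 g; the difference is limited to 1 decimal place (4 s.f.).
Carrying full precision, 303.154 × 8.01 = 2428.26354 g; 8.01 has 3 s.f., so the result keeps min(4, 3) = 3 s.f.
Rounded to 3 significant figures: 2.43 × 10^3 g.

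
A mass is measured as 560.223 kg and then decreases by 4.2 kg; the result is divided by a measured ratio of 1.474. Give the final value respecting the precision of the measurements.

560.223 kg − 4.2 kg = 556.023 kg; the difference is limited to 1 decimal place (4 s.f.).
Carrying full precision, 556.023 ÷ 1.474 = 377.220488467… kg; 1.474 has 4 s.f., so the result keeps min(4, 4) = 4 s.f.
Rounded to 4 significant figures: 377.2 kg.

377.2 kg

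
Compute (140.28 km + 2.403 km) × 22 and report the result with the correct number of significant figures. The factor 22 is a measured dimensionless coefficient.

140.28 km + 2.403 km = 142.683 km; the sum is limited to 2 decimal places (5 s.f.).
Carrying full precision, 142.683 × 22 = 3139.026 km; 22 has 2 s.f., so the result keeps min(5, 2) = 2 s.f.
Rounded to 2 significant figures: 3.1 × 10^3 km.

3.1 × 10^3 km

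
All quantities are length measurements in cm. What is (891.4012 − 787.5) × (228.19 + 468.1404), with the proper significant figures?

7.235 × 10⁴ cm²

891.4012 − 787.5 = 103.9012, limited to 1 d.p. → 4 s.f.; 228.19 + 468.1404 = 696.3304, limited to 2 d.p. → 5 s.f.
Carrying full precision, 103.9012 × 696.3304 = 72349.5641565…; keep min(4, 5) = 4 s.f.
Rounded to 4 significant figures: 7.235 × 10⁴ cm².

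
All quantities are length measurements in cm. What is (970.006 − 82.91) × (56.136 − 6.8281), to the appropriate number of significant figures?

970.006 − 82.91 = 887.096, limited to 2 d.p. → 5 s.f.; 56.136 − 6.8281 = 49.3079, limited to 3 d.p. → 5 s.f.
Carrying full precision, 887.096 × 49.3079 = 43740.8408584; keep min(5, 5) = 5 s.f.
Rounded to 5 significant figures: 43741 cm².

43741 cm²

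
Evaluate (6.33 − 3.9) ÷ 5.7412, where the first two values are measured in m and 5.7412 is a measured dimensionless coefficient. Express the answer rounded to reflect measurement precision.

6.33 m − 3.9 m = 2.43 m; the difference is limited to 1 decimal place (2 s.f.).
Carrying full precision, 2.43 ÷ 5.7412 = 0.423256462064… m; 5.7412 has 5 s.f., so the result keeps min(2, 5) = 2 s.f.
Rounded to 2 significant figures: 0.42 m.

0.42 m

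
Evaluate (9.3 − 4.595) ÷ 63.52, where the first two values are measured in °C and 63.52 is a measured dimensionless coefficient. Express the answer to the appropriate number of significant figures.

0.074 °C

9.3 °C − 4.595 °C = 4.705 °C; the difference is limited to 1 decimal place (2 s.f.).
Carrying full precision, 4.705 ÷ 63.52 = 0.0740711586902… °C; 63.52 has 4 s.f., so the result keeps min(2, 4) = 2 s.f.
Rounded to 2 significant figures: 0.074 °C.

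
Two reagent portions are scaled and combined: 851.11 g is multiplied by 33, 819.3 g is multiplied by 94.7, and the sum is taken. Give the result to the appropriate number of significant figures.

851.11 × 33 = 28086.63 → 2.8 × 10⁴ g (2 s.f., last digit at the 10^3 place).
819.3 × 94.7 = 77587.71 → 7.76 × 10⁴ g (3 s.f., last digit at the 10^2 place).
Sum: 105674.34 g; keep the coarser place, 10^3.
Result: 1.06 × 10⁵ g.

1.06 × 10⁵ g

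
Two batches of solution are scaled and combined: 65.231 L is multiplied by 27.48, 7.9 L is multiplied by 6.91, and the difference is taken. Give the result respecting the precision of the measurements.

65.231 × 27.48 = 1792.54788 → 1793 L (4 s.f., last digit at the 10^0 place).
7.9 × 6.91 = 54.589 → 55 L (2 s.f., last digit at the 10^0 place).
Difference: 1737.95888 L; keep the coarser place, 10^0.
Result: 1738 L.

1738 L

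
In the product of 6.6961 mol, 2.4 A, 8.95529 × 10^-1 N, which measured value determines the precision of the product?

6.6961 mol → 5 s.f.; 2.4 A → 2 s.f.; 8.95529 × 10^-1 N → 6 s.f.
The fewest is 2 significant figures, from 2.4 A.

2.4 A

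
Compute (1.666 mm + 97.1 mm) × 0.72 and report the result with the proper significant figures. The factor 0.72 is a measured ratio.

1.666 mm + 97.1 mm = 98.766 mm; the sum is limited to 1 decimal place (3 s.f.).
Carrying full precision, 98.766 × 0.72 = 71.11152 mm; 0.72 has 2 s.f., so the result keeps min(3, 2) = 2 s.f.
Rounded to 2 significant figures: 71 mm.

71 mm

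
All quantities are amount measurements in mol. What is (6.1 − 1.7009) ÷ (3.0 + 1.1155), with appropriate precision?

1.1

6.1 − 1.7009 = 4.3991, limited to 1 d.p. → 2 s.f.; 3.0 + 1.1155 = 4.1155, limited to 1 d.p. → 2 s.f.
Carrying full precision, 4.3991 ÷ 4.1155 = 1.06891021747…; keep min(2, 2) = 2 s.f.
Rounded to 2 significant figures: 1.1.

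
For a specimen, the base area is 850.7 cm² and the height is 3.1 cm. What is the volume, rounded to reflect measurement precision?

volume = 850.7 cm² × 3.1 cm = 2637.17 cm³.
850.7 has 4 significant figures; 3.1 has 2.
Division/multiplication keeps the fewest: 2 significant figures.
Rounded: 2.6 × 10³ cm³.

2.6 × 10³ cm³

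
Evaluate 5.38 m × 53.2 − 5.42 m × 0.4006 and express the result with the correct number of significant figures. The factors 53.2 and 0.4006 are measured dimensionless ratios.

284 m

5.38 × 53.2 = 286.216 → 2.86 × 10² m (3 s.f., last digit at the 10^0 place).
5.42 × 0.4006 = 2.171252 → 2.17 m (3 s.f., last digit at the 10^-2 place).
Difference: 284.044748 m; keep the coarser place, 10^0.
Result: 284 m.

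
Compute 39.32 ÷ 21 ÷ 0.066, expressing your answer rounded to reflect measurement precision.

28

39.32 ÷ 21 ÷ 0.066 = 28.3694083694…
Multiplication/division keeps the fewest significant figures: 39.32 → 4 s.f., 21 → 2 s.f., 0.066 → 2 s.f.; limit is 2.
Rounded to 2 significant figures: 28.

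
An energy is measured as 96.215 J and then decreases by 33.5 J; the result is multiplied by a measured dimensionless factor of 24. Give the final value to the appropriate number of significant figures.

1.5 × 10³ J

96.215 J − 33.5 J = 62.715 J; the difference is limited to 1 decimal place (3 s.f.).
Carrying full precision, 62.715 × 24 = 1505.16 J; 24 has 2 s.f., so the result keeps min(3, 2) = 2 s.f.
Rounded to 2 significant figures: 1.5 × 10³ J.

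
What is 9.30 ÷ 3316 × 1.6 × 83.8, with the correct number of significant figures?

9.30 ÷ 3316 × 1.6 × 83.8 = 0.376038600724…
Multiplication/division keeps the fewest significant figures: 9.30 → 3 s.f., 3316 → 4 s.f., 1.6 → 2 s.f., 83.8 → 3 s.f.; limit is 2.
Rounded to 2 significant figures: 0.38.

0.38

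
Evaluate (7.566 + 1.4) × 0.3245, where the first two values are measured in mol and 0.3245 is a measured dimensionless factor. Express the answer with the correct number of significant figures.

7.566 mol + 1.4 mol = 8.966 mol; the sum is limited to 1 decimal place (2 s.f.).
Carrying full precision, 8.966 × 0.3245 = 2.909467 mol; 0.3245 has 4 s.f., so the result keeps min(2, 4) = 2 s.f.
Rounded to 2 significant figures: 2.9 mol.

2.9 mol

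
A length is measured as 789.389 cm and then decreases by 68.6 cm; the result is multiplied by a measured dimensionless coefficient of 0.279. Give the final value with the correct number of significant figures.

789.389 cm − 68.6 cm = 720.789 cm; the difference is limited to 1 decimal place (4 s.f.).
Carrying full precision, 720.789 × 0.279 = 201.100131 cm; 0.279 has 3 s.f., so the result keeps min(4, 3) = 3 s.f.
Rounded to 3 significant figures: 2.01 × 10^2 cm.

2.01 × 10^2 cm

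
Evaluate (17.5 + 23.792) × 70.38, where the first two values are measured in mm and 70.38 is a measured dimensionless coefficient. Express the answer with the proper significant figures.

2.91 × 10³ mm

17.5 mm + 23.792 mm = 41.292 mm; the sum is limited to 1 decimal place (3 s.f.).
Carrying full precision, 41.292 × 70.38 = 2906.13096 mm; 70.38 has 4 s.f., so the result keeps min(3, 4) = 3 s.f.
Rounded to 3 significant figures: 2.91 × 10³ mm.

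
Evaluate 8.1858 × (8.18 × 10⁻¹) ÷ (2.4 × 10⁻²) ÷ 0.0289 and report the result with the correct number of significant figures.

8.1858 × (8.18 × 10⁻¹) ÷ (2.4 × 10⁻²) ÷ 0.0289 = 9653.9567474…
Multiplication/division keeps the fewest significant figures: 8.1858 → 5 s.f., 8.18 × 10⁻¹ → 3 s.f., 2.4 × 10⁻² → 2 s.f., 0.0289 → 3 s.f.; limit is 2.
Rounded to 2 significant figures: 9.7 × 10³.

9.7 × 10³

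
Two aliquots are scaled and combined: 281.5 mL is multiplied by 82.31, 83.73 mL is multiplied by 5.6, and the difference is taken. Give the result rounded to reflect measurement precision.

281.5 × 82.31 = 23170.265 → 2.317 × 10^4 mL (4 s.f., last digit at the 10^1 place).
83.73 × 5.6 = 468.888 → 4.7 × 10^2 mL (2 s.f., last digit at the 10^1 place).
Difference: 22701.377 mL; keep the coarser place, 10^1.
Result: 2.270 × 10^4 mL.

2.270 × 10^4 mL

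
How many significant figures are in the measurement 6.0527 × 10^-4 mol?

6.0527 × 10^-4: in scientific notation every digit of the coefficient is significant.

5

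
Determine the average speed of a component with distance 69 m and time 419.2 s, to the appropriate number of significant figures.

average speed = 69 m ÷ 419.2 s = 0.164599236641… m/s.
69 has 2 significant figures; 419.2 has 4.
Division/multiplication keeps the fewest: 2 significant figures.
Rounded: 0.16 m/s.

0.16 m/s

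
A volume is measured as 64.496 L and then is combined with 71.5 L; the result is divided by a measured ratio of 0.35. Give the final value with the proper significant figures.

3.9 × 10^2 L

64.496 L + 71.5 L = 135.996 L; the sum is limited to 1 decimal place (4 s.f.).
Carrying full precision, 135.996 ÷ 0.35 = 388.56 L; 0.35 has 2 s.f., so the result keeps min(4, 2) = 2 s.f.
Rounded to 2 significant figures: 3.9 × 10^2 L.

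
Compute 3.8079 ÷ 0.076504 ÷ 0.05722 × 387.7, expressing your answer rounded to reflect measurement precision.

3.372 × 10⁵

3.8079 ÷ 0.076504 ÷ 0.05722 × 387.7 = 337247.966383…
Multiplication/division keeps the fewest significant figures: 3.8079 → 5 s.f., 0.076504 → 5 s.f., 0.05722 → 4 s.f., 387.7 → 4 s.f.; limit is 4.
Rounded to 4 significant figures: 3.372 × 10⁵.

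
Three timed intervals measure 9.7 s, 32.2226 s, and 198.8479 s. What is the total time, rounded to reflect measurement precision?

240.8 s

9.7 s + 32.2226 s + 198.8479 s = 240.7705 s.
Addition/subtraction keeps the fewest decimal places: 9.7 → 1 decimal place, 32.2226 → 4 decimal places, 198.8479 → 4 decimal places; limit is 1.
Rounded to 1 decimal place: 240.8 s.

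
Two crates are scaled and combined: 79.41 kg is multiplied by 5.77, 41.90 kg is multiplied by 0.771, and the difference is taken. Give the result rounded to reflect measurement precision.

79.41 × 5.77 = 458.1957 → 4.58 × 10² kg (3 s.f., last digit at the 10^0 place).
41.90 × 0.771 = 32.3049 → 32.3 kg (3 s.f., last digit at the 10^-1 place).
Difference: 425.8908 kg; keep the coarser place, 10^0.
Result: 4.26 × 10² kg.

4.26 × 10² kg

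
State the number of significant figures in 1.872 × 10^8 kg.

1.872 × 10^8: in scientific notation every digit of the coefficient is significant.

4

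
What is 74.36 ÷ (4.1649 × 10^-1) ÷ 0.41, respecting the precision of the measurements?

74.36 ÷ (4.1649 × 10^-1) ÷ 0.41 = 435.462684959…
Multiplication/division keeps the fewest significant figures: 74.36 → 4 s.f., 4.1649 × 10^-1 → 5 s.f., 0.41 → 2 s.f.; limit is 2.
Rounded to 2 significant figures: 4.4 × 10^2.

4.4 × 10^2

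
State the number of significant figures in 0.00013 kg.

0.00013: leading zeros are not significant.

2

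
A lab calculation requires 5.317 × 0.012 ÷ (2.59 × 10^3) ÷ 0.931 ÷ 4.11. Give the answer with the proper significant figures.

6.4 × 10^-6

5.317 × 0.012 ÷ (2.59 × 10^3) ÷ 0.931 ÷ 4.11 = 0.00000643808400949…
Multiplication/division keeps the fewest significant figures: 5.317 → 4 s.f., 0.012 → 2 s.f., 2.59 × 10^3 → 3 s.f., 0.931 → 3 s.f., 4.11 → 3 s.f.; limit is 2.
Rounded to 2 significant figures: 6.4 × 10^-6.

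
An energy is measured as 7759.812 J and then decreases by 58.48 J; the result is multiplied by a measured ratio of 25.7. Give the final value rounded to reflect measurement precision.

7759.812 J − 58.48 J = 7701.332 J; the difference is limited to 2 decimal places (6 s.f.).
Carrying full precision, 7701.332 × 25.7 = 197924.2324 J; 25.7 has 3 s.f., so the result keeps min(6, 3) = 3 s.f.
Rounded to 3 significant figures: 1.98 × 10⁵ J.

1.98 × 10⁵ J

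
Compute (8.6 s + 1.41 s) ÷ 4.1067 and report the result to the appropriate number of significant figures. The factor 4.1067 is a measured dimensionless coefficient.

2.44 s

8.6 s + 1.41 s = 10.01 s; the sum is limited to 1 decimal place (3 s.f.).
Carrying full precision, 10.01 ÷ 4.1067 = 2.43748021526… s; 4.1067 has 5 s.f., so the result keeps min(3, 5) = 3 s.f.
Rounded to 3 significant figures: 2.44 s.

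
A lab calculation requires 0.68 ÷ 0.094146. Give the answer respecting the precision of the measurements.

0.68 ÷ 0.094146 = 7.22282412423…
Multiplication/division keeps the fewest significant figures: 0.68 → 2 s.f., 0.094146 → 5 s.f.; limit is 2.
Rounded to 2 significant figures: 7.2.

7.2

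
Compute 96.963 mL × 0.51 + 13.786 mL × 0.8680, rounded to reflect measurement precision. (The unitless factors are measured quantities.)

61 mL

96.963 × 0.51 = 49.45113 → 49 mL (2 s.f., last digit at the 10^0 place).
13.786 × 0.8680 = 11.966248 → 11.97 mL (4 s.f., last digit at the 10^-2 place).
Sum: 61.417378 mL; keep the coarser place, 10^0.
Result: 61 mL.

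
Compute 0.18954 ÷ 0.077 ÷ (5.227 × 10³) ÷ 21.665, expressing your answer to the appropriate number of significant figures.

2.2 × 10⁻⁵

0.18954 ÷ 0.077 ÷ (5.227 × 10³) ÷ 21.665 = 0.0000217369675805…
Multiplication/division keeps the fewest significant figures: 0.18954 → 5 s.f., 0.077 → 2 s.f., 5.227 × 10³ → 4 s.f., 21.665 → 5 s.f.; limit is 2.
Rounded to 2 significant figures: 2.2 × 10⁻⁵.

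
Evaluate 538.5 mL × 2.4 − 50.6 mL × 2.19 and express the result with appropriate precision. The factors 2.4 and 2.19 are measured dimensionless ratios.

1.2 × 10^3 mL

538.5 × 2.4 = 1292.4 → 1.3 × 10^3 mL (2 s.f., last digit at the 10^2 place).
50.6 × 2.19 = 110.814 → 111 mL (3 s.f., last digit at the 10^0 place).
Difference: 1181.586 mL; keep the coarser place, 10^2.
Result: 1.2 × 10^3 mL.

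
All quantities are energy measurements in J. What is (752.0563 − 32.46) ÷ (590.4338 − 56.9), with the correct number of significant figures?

752.0563 − 32.46 = 719.5963, limited to 2 d.p. → 5 s.f.; 590.4338 − 56.9 = 533.5338, limited to 1 d.p. → 4 s.f.
Carrying full precision, 719.5963 ÷ 533.5338 = 1.34873610632…; keep min(5, 4) = 4 s.f.
Rounded to 4 significant figures: 1.349.

1.349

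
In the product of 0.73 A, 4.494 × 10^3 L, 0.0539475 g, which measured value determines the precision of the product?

0.73 A

0.73 A → 2 s.f.; 4.494 × 10^3 L → 4 s.f.; 0.0539475 g → 6 s.f.
The fewest is 2 significant figures, from 0.73 A.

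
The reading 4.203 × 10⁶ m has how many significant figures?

4

4.203 × 10⁶: in scientific notation every digit of the coefficient is significant.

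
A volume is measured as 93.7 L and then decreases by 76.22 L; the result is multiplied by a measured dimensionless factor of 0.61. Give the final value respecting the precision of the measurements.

93.7 L − 76.22 L = 17.48 L; the difference is limited to 1 decimal place (3 s.f.).
Carrying full precision, 17.48 × 0.61 = 10.6628 L; 0.61 has 2 s.f., so the result keeps min(3, 2) = 2 s.f.
Rounded to 2 significant figures: 11 L.

11 L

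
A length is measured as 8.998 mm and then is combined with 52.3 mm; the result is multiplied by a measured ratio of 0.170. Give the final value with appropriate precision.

8.998 mm + 52.3 mm = 61.298 mm; the sum is limited to 1 decimal place (3 s.f.).
Carrying full precision, 61.298 × 0.170 = 10.42066 mm; 0.170 has 3 s.f., so the result keeps min(3, 3) = 3 s.f.
Rounded to 3 significant figures: 10.4 mm.

10.4 mm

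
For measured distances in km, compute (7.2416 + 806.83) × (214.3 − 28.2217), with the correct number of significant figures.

1.515 × 10^5 km²

7.2416 + 806.83 = 814.0716, limited to 2 d.p. → 5 s.f.; 214.3 − 28.2217 = 186.0783, limited to 1 d.p. → 4 s.f.
Carrying full precision, 814.0716 × 186.0783 = 151481.059406…; keep min(5, 4) = 4 s.f.
Rounded to 4 significant figures: 1.515 × 10^5 km².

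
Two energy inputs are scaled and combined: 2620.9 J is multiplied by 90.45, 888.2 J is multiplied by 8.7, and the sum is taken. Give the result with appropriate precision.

2.448 × 10⁵ J

2620.9 × 90.45 = 237060.405 → 2.371 × 10⁵ J (4 s.f., last digit at the 10^2 place).
888.2 × 8.7 = 7727.34 → 7.7 × 10³ J (2 s.f., last digit at the 10^2 place).
Sum: 244787.745 J; keep the coarser place, 10^2.
Result: 2.448 × 10⁵ J.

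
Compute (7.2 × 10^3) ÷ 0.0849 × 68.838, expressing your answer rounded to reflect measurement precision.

5.8 × 10^6

(7.2 × 10^3) ÷ 0.0849 × 68.838 = 5837851.59011…
Multiplication/division keeps the fewest significant figures: 7.2 × 10^3 → 2 s.f., 0.0849 → 3 s.f., 68.838 → 5 s.f.; limit is 2.
Rounded to 2 significant figures: 5.8 × 10^6.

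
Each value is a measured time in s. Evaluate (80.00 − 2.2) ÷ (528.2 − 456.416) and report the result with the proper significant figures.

80.00 − 2.2 = 77.80, limited to 1 d.p. → 3 s.f.; 528.2 − 456.416 = 71.784, limited to 1 d.p. → 3 s.f.
Carrying full precision, 77.80 ÷ 71.784 = 1.08380697649…; keep min(3, 3) = 3 s.f.
Rounded to 3 significant figures: 1.08.

1.08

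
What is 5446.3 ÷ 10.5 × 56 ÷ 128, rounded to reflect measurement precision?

2.3 × 10^2

5446.3 ÷ 10.5 × 56 ÷ 128 = 226.929166667…
Multiplication/division keeps the fewest significant figures: 5446.3 → 5 s.f., 10.5 → 3 s.f., 56 → 2 s.f., 128 → 3 s.f.; limit is 2.
Rounded to 2 significant figures: 2.3 × 10^2.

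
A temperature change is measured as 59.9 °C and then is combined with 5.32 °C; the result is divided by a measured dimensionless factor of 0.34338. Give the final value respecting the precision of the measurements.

190. °C

59.9 °C + 5.32 °C = 65.22 °C; the sum is limited to 1 decimal place (3 s.f.).
Carrying full precision, 65.22 ÷ 0.34338 = 189.935348593… °C; 0.34338 has 5 s.f., so the result keeps min(3, 5) = 3 s.f.
Rounded to 3 significant figures: 190. °C.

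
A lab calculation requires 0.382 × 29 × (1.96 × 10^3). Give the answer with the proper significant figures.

0.382 × 29 × (1.96 × 10^3) = 21712.88
Multiplication/division keeps the fewest significant figures: 0.382 → 3 s.f., 29 → 2 s.f., 1.96 × 10^3 → 3 s.f.; limit is 2.
Rounded to 2 significant figures: 2.2 × 10^4.

2.2 × 10^4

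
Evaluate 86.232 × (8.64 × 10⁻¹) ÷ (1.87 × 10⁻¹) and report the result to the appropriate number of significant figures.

86.232 × (8.64 × 10⁻¹) ÷ (1.87 × 10⁻¹) = 398.419508021…
Multiplication/division keeps the fewest significant figures: 86.232 → 5 s.f., 8.64 × 10⁻¹ → 3 s.f., 1.87 × 10⁻¹ → 3 s.f.; limit is 3.
Rounded to 3 significant figures: 398.

398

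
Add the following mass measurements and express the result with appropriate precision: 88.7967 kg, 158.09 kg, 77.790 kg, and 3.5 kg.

88.7967 kg + 158.09 kg + 77.790 kg + 3.5 kg = 328.1767 kg.
Addition/subtraction keeps the fewest decimal places: 88.7967 → 4 decimal places, 158.09 → 2 decimal places, 77.790 → 3 decimal places, 3.5 → 1 decimal place; limit is 1.
Rounded to 1 decimal place: 328.2 kg.

328.2 kg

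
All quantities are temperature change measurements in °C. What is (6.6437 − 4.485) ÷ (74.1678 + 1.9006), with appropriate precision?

6.6437 − 4.485 = 2.1587, limited to 3 d.p. → 4 s.f.; 74.1678 + 1.9006 = 76.0684, limited to 4 d.p. → 6 s.f.
Carrying full precision, 2.1587 ÷ 76.0684 = 0.0283784068023…; keep min(4, 6) = 4 s.f.
Rounded to 4 significant figures: 0.02838.

0.02838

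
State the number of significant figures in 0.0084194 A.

5

0.0084194: leading zeros are not significant.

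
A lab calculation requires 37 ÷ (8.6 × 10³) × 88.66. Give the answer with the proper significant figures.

0.38

37 ÷ (8.6 × 10³) × 88.66 = 0.381444186047…
Multiplication/division keeps the fewest significant figures: 37 → 2 s.f., 8.6 × 10³ → 2 s.f., 88.66 → 4 s.f.; limit is 2.
Rounded to 2 significant figures: 0.38.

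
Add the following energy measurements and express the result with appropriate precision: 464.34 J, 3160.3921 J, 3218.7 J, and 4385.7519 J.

464.34 J + 3160.3921 J + 3218.7 J + 4385.7519 J = 11229.1840 J.
Addition/subtraction keeps the fewest decimal places: 464.34 → 2 decimal places, 3160.3921 → 4 decimal places, 3218.7 → 1 decimal place, 4385.7519 → 4 decimal places; limit is 1.
Rounded to 1 decimal place: 11229.2 J.

11229.2 J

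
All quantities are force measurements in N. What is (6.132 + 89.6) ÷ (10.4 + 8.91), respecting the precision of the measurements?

6.132 + 89.6 = 95.732, limited to 1 d.p. → 3 s.f.; 10.4 + 8.91 = 19.31, limited to 1 d.p. → 3 s.f.
Carrying full precision, 95.732 ÷ 19.31 = 4.95763852926…; keep min(3, 3) = 3 s.f.
Rounded to 3 significant figures: 4.96.

4.96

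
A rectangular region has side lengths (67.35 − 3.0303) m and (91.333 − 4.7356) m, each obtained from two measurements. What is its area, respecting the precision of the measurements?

5570. m²

67.35 − 3.0303 = 64.3197, limited to 2 d.p. → 4 s.f.; 91.333 − 4.7356 = 86.5974, limited to 3 d.p. → 5 s.f.
Carrying full precision, 64.3197 × 86.5974 = 5569.91878878; keep min(4, 5) = 4 s.f.
Rounded to 4 significant figures: 5570. m².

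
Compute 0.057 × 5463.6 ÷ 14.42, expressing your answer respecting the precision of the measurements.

22

0.057 × 5463.6 ÷ 14.42 = 21.5967545076…
Multiplication/division keeps the fewest significant figures: 0.057 → 2 s.f., 5463.6 → 5 s.f., 14.42 → 4 s.f.; limit is 2.
Rounded to 2 significant figures: 22.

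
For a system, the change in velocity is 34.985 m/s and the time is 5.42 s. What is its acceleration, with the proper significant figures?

6.45 m/s²

acceleration = 34.985 m/s ÷ 5.42 s = 6.45479704797… m/s².
34.985 has 5 significant figures; 5.42 has 3.
Division/multiplication keeps the fewest: 3 significant figures.
Rounded: 6.45 m/s².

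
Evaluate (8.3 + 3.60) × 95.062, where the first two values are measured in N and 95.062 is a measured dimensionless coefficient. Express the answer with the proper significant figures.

8.3 N + 3.60 N = 11.90 N; the sum is limited to 1 decimal place (3 s.f.).
Carrying full precision, 11.90 × 95.062 = 1131.2378 N; 95.062 has 5 s.f., so the result keeps min(3, 5) = 3 s.f.
Rounded to 3 significant figures: 1.13 × 10³ N.

1.13 × 10³ N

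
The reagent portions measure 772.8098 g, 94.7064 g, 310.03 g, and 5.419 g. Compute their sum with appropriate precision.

772.8098 g + 94.7064 g + 310.03 g + 5.419 g = 1182.9652 g.
Addition/subtraction keeps the fewest decimal places: 772.8098 → 4 decimal places, 94.7064 → 4 decimal places, 310.03 → 2 decimal places, 5.419 → 3 decimal places; limit is 2.
Rounded to 2 decimal places: 1182.97 g.

1182.97 g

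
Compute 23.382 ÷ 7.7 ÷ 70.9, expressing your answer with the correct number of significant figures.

23.382 ÷ 7.7 ÷ 70.9 = 0.0428296668071…
Multiplication/division keeps the fewest significant figures: 23.382 → 5 s.f., 7.7 → 2 s.f., 70.9 → 3 s.f.; limit is 2.
Rounded to 2 significant figures: 0.043.

0.043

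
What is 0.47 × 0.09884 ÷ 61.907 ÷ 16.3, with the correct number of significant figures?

0.47 × 0.09884 ÷ 61.907 ÷ 16.3 = 0.0000460365989316…
Multiplication/division keeps the fewest significant figures: 0.47 → 2 s.f., 0.09884 → 4 s.f., 61.907 → 5 s.f., 16.3 → 3 s.f.; limit is 2.
Rounded to 2 significant figures: 4.6 × 10⁻⁵.

4.6 × 10⁻⁵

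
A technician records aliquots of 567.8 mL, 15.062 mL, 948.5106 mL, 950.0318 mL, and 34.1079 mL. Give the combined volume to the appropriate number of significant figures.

2515.5 mL

567.8 mL + 15.062 mL + 948.5106 mL + 950.0318 mL + 34.1079 mL = 2515.5123 mL.
Addition/subtraction keeps the fewest decimal places: 567.8 → 1 decimal place, 15.062 → 3 decimal places, 948.5106 → 4 decimal places, 950.0318 → 4 decimal places, 34.1079 → 4 decimal places; limit is 1.
Rounded to 1 decimal place: 2515.5 mL.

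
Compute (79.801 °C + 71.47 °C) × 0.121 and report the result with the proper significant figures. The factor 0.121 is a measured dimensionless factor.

79.801 °C + 71.47 °C = 151.271 °C; the sum is limited to 2 decimal places (5 s.f.).
Carrying full precision, 151.271 × 0.121 = 18.303791 °C; 0.121 has 3 s.f., so the result keeps min(5, 3) = 3 s.f.
Rounded to 3 significant figures: 18.3 °C.

18.3 °C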